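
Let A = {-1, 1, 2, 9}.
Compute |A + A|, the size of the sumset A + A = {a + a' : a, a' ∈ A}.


A + A = {a + a' : a, a' ∈ A}; |A| = 4.
General bounds: 2|A| - 1 ≤ |A + A| ≤ |A|(|A|+1)/2, i.e. 7 ≤ |A + A| ≤ 10.
Lower bound 2|A|-1 is attained iff A is an arithmetic progression.
Enumerate sums a + a' for a ≤ a' (symmetric, so this suffices):
a = -1: -1+-1=-2, -1+1=0, -1+2=1, -1+9=8
a = 1: 1+1=2, 1+2=3, 1+9=10
a = 2: 2+2=4, 2+9=11
a = 9: 9+9=18
Distinct sums: {-2, 0, 1, 2, 3, 4, 8, 10, 11, 18}
|A + A| = 10

|A + A| = 10


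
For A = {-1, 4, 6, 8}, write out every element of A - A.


A - A = {a - a' : a, a' ∈ A}.
Compute a - a' for each ordered pair (a, a'):
a = -1: -1--1=0, -1-4=-5, -1-6=-7, -1-8=-9
a = 4: 4--1=5, 4-4=0, 4-6=-2, 4-8=-4
a = 6: 6--1=7, 6-4=2, 6-6=0, 6-8=-2
a = 8: 8--1=9, 8-4=4, 8-6=2, 8-8=0
Collecting distinct values (and noting 0 appears from a-a):
A - A = {-9, -7, -5, -4, -2, 0, 2, 4, 5, 7, 9}
|A - A| = 11

A - A = {-9, -7, -5, -4, -2, 0, 2, 4, 5, 7, 9}


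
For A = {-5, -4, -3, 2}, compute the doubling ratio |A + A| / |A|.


|A| = 4.
Compute A + A by enumerating all 16 pairs.
A + A = {-10, -9, -8, -7, -6, -3, -2, -1, 4}, so |A + A| = 9.
K = |A + A| / |A| = 9/4 (already in lowest terms) ≈ 2.2500.
Reference: AP of size 4 gives K = 7/4 ≈ 1.7500; a fully generic set of size 4 gives K ≈ 2.5000.

|A| = 4, |A + A| = 9, K = 9/4.


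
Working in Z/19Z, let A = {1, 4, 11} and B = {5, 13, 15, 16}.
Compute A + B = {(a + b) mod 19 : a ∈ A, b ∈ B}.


Work in Z/19Z: reduce every sum a + b modulo 19.
Enumerate all 12 pairs:
a = 1: 1+5=6, 1+13=14, 1+15=16, 1+16=17
a = 4: 4+5=9, 4+13=17, 4+15=0, 4+16=1
a = 11: 11+5=16, 11+13=5, 11+15=7, 11+16=8
Distinct residues collected: {0, 1, 5, 6, 7, 8, 9, 14, 16, 17}
|A + B| = 10 (out of 19 total residues).

A + B = {0, 1, 5, 6, 7, 8, 9, 14, 16, 17}


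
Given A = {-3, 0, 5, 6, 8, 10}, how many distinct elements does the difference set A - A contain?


A - A = {a - a' : a, a' ∈ A}; |A| = 6.
Bounds: 2|A|-1 ≤ |A - A| ≤ |A|² - |A| + 1, i.e. 11 ≤ |A - A| ≤ 31.
Note: 0 ∈ A - A always (from a - a). The set is symmetric: if d ∈ A - A then -d ∈ A - A.
Enumerate nonzero differences d = a - a' with a > a' (then include -d):
Positive differences: {1, 2, 3, 4, 5, 6, 8, 9, 10, 11, 13}
Full difference set: {0} ∪ (positive diffs) ∪ (negative diffs).
|A - A| = 1 + 2·11 = 23 (matches direct enumeration: 23).

|A - A| = 23


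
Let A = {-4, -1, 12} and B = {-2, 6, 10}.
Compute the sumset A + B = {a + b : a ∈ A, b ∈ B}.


A + B = {a + b : a ∈ A, b ∈ B}.
Enumerate all |A|·|B| = 3·3 = 9 pairs (a, b) and collect distinct sums.
a = -4: -4+-2=-6, -4+6=2, -4+10=6
a = -1: -1+-2=-3, -1+6=5, -1+10=9
a = 12: 12+-2=10, 12+6=18, 12+10=22
Collecting distinct sums: A + B = {-6, -3, 2, 5, 6, 9, 10, 18, 22}
|A + B| = 9

A + B = {-6, -3, 2, 5, 6, 9, 10, 18, 22}


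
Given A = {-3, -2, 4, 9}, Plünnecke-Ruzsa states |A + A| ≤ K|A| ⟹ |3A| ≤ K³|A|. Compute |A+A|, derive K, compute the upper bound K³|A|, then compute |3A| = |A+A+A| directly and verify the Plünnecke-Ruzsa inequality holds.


|A| = 4.
Step 1: Compute A + A by enumerating all 16 pairs.
A + A = {-6, -5, -4, 1, 2, 6, 7, 8, 13, 18}, so |A + A| = 10.
Step 2: Doubling constant K = |A + A|/|A| = 10/4 = 10/4 ≈ 2.5000.
Step 3: Plünnecke-Ruzsa gives |3A| ≤ K³·|A| = (2.5000)³ · 4 ≈ 62.5000.
Step 4: Compute 3A = A + A + A directly by enumerating all triples (a,b,c) ∈ A³; |3A| = 19.
Step 5: Check 19 ≤ 62.5000? Yes ✓.

K = 10/4, Plünnecke-Ruzsa bound K³|A| ≈ 62.5000, |3A| = 19, inequality holds.


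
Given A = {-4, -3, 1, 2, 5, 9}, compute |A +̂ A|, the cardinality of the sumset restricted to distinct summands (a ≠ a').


Restricted sumset: A +̂ A = {a + a' : a ∈ A, a' ∈ A, a ≠ a'}.
Equivalently, take A + A and drop any sum 2a that is achievable ONLY as a + a for a ∈ A (i.e. sums representable only with equal summands).
Enumerate pairs (a, a') with a < a' (symmetric, so each unordered pair gives one sum; this covers all a ≠ a'):
  -4 + -3 = -7
  -4 + 1 = -3
  -4 + 2 = -2
  -4 + 5 = 1
  -4 + 9 = 5
  -3 + 1 = -2
  -3 + 2 = -1
  -3 + 5 = 2
  -3 + 9 = 6
  1 + 2 = 3
  1 + 5 = 6
  1 + 9 = 10
  2 + 5 = 7
  2 + 9 = 11
  5 + 9 = 14
Collected distinct sums: {-7, -3, -2, -1, 1, 2, 3, 5, 6, 7, 10, 11, 14}
|A +̂ A| = 13
(Reference bound: |A +̂ A| ≥ 2|A| - 3 for |A| ≥ 2, with |A| = 6 giving ≥ 9.)

|A +̂ A| = 13


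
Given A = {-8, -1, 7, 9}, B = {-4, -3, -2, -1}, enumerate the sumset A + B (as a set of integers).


A + B = {a + b : a ∈ A, b ∈ B}.
Enumerate all |A|·|B| = 4·4 = 16 pairs (a, b) and collect distinct sums.
a = -8: -8+-4=-12, -8+-3=-11, -8+-2=-10, -8+-1=-9
a = -1: -1+-4=-5, -1+-3=-4, -1+-2=-3, -1+-1=-2
a = 7: 7+-4=3, 7+-3=4, 7+-2=5, 7+-1=6
a = 9: 9+-4=5, 9+-3=6, 9+-2=7, 9+-1=8
Collecting distinct sums: A + B = {-12, -11, -10, -9, -5, -4, -3, -2, 3, 4, 5, 6, 7, 8}
|A + B| = 14

A + B = {-12, -11, -10, -9, -5, -4, -3, -2, 3, 4, 5, 6, 7, 8}


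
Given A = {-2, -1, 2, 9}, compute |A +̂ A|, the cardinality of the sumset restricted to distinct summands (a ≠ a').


Restricted sumset: A +̂ A = {a + a' : a ∈ A, a' ∈ A, a ≠ a'}.
Equivalently, take A + A and drop any sum 2a that is achievable ONLY as a + a for a ∈ A (i.e. sums representable only with equal summands).
Enumerate pairs (a, a') with a < a' (symmetric, so each unordered pair gives one sum; this covers all a ≠ a'):
  -2 + -1 = -3
  -2 + 2 = 0
  -2 + 9 = 7
  -1 + 2 = 1
  -1 + 9 = 8
  2 + 9 = 11
Collected distinct sums: {-3, 0, 1, 7, 8, 11}
|A +̂ A| = 6
(Reference bound: |A +̂ A| ≥ 2|A| - 3 for |A| ≥ 2, with |A| = 4 giving ≥ 5.)

|A +̂ A| = 6


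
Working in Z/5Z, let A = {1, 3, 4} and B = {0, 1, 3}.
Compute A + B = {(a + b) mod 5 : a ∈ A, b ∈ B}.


Work in Z/5Z: reduce every sum a + b modulo 5.
Enumerate all 9 pairs:
a = 1: 1+0=1, 1+1=2, 1+3=4
a = 3: 3+0=3, 3+1=4, 3+3=1
a = 4: 4+0=4, 4+1=0, 4+3=2
Distinct residues collected: {0, 1, 2, 3, 4}
|A + B| = 5 (out of 5 total residues).

A + B = {0, 1, 2, 3, 4}


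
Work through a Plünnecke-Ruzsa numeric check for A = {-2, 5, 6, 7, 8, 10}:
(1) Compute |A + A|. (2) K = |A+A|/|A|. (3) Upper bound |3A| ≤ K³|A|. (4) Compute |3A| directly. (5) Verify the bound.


|A| = 6.
Step 1: Compute A + A by enumerating all 36 pairs.
A + A = {-4, 3, 4, 5, 6, 8, 10, 11, 12, 13, 14, 15, 16, 17, 18, 20}, so |A + A| = 16.
Step 2: Doubling constant K = |A + A|/|A| = 16/6 = 16/6 ≈ 2.6667.
Step 3: Plünnecke-Ruzsa gives |3A| ≤ K³·|A| = (2.6667)³ · 6 ≈ 113.7778.
Step 4: Compute 3A = A + A + A directly by enumerating all triples (a,b,c) ∈ A³; |3A| = 28.
Step 5: Check 28 ≤ 113.7778? Yes ✓.

K = 16/6, Plünnecke-Ruzsa bound K³|A| ≈ 113.7778, |3A| = 28, inequality holds.


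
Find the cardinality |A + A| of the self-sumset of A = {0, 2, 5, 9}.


A + A = {a + a' : a, a' ∈ A}; |A| = 4.
General bounds: 2|A| - 1 ≤ |A + A| ≤ |A|(|A|+1)/2, i.e. 7 ≤ |A + A| ≤ 10.
Lower bound 2|A|-1 is attained iff A is an arithmetic progression.
Enumerate sums a + a' for a ≤ a' (symmetric, so this suffices):
a = 0: 0+0=0, 0+2=2, 0+5=5, 0+9=9
a = 2: 2+2=4, 2+5=7, 2+9=11
a = 5: 5+5=10, 5+9=14
a = 9: 9+9=18
Distinct sums: {0, 2, 4, 5, 7, 9, 10, 11, 14, 18}
|A + A| = 10

|A + A| = 10


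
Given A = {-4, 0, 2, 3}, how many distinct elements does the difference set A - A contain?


A - A = {a - a' : a, a' ∈ A}; |A| = 4.
Bounds: 2|A|-1 ≤ |A - A| ≤ |A|² - |A| + 1, i.e. 7 ≤ |A - A| ≤ 13.
Note: 0 ∈ A - A always (from a - a). The set is symmetric: if d ∈ A - A then -d ∈ A - A.
Enumerate nonzero differences d = a - a' with a > a' (then include -d):
Positive differences: {1, 2, 3, 4, 6, 7}
Full difference set: {0} ∪ (positive diffs) ∪ (negative diffs).
|A - A| = 1 + 2·6 = 13 (matches direct enumeration: 13).

|A - A| = 13


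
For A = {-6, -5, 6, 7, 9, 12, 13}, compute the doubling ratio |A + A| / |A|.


|A| = 7.
Compute A + A by enumerating all 49 pairs.
A + A = {-12, -11, -10, 0, 1, 2, 3, 4, 6, 7, 8, 12, 13, 14, 15, 16, 18, 19, 20, 21, 22, 24, 25, 26}, so |A + A| = 24.
K = |A + A| / |A| = 24/7 (already in lowest terms) ≈ 3.4286.
Reference: AP of size 7 gives K = 13/7 ≈ 1.8571; a fully generic set of size 7 gives K ≈ 4.0000.

|A| = 7, |A + A| = 24, K = 24/7.


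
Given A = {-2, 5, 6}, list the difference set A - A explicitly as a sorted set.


A - A = {a - a' : a, a' ∈ A}.
Compute a - a' for each ordered pair (a, a'):
a = -2: -2--2=0, -2-5=-7, -2-6=-8
a = 5: 5--2=7, 5-5=0, 5-6=-1
a = 6: 6--2=8, 6-5=1, 6-6=0
Collecting distinct values (and noting 0 appears from a-a):
A - A = {-8, -7, -1, 0, 1, 7, 8}
|A - A| = 7

A - A = {-8, -7, -1, 0, 1, 7, 8}


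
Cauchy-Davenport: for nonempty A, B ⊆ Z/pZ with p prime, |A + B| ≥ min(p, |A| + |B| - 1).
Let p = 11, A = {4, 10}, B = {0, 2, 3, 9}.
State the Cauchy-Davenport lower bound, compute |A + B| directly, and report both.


Cauchy-Davenport: |A + B| ≥ min(p, |A| + |B| - 1) for A, B nonempty in Z/pZ.
|A| = 2, |B| = 4, p = 11.
CD lower bound = min(11, 2 + 4 - 1) = min(11, 5) = 5.
Compute A + B mod 11 directly:
a = 4: 4+0=4, 4+2=6, 4+3=7, 4+9=2
a = 10: 10+0=10, 10+2=1, 10+3=2, 10+9=8
A + B = {1, 2, 4, 6, 7, 8, 10}, so |A + B| = 7.
Verify: 7 ≥ 5? Yes ✓.

CD lower bound = 5, actual |A + B| = 7.


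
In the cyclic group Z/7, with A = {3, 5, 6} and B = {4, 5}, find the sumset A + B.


Work in Z/7Z: reduce every sum a + b modulo 7.
Enumerate all 6 pairs:
a = 3: 3+4=0, 3+5=1
a = 5: 5+4=2, 5+5=3
a = 6: 6+4=3, 6+5=4
Distinct residues collected: {0, 1, 2, 3, 4}
|A + B| = 5 (out of 7 total residues).

A + B = {0, 1, 2, 3, 4}


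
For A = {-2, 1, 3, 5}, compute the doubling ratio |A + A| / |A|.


|A| = 4.
Compute A + A by enumerating all 16 pairs.
A + A = {-4, -1, 1, 2, 3, 4, 6, 8, 10}, so |A + A| = 9.
K = |A + A| / |A| = 9/4 (already in lowest terms) ≈ 2.2500.
Reference: AP of size 4 gives K = 7/4 ≈ 1.7500; a fully generic set of size 4 gives K ≈ 2.5000.

|A| = 4, |A + A| = 9, K = 9/4.


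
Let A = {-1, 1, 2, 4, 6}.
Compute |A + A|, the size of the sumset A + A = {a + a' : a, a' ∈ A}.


A + A = {a + a' : a, a' ∈ A}; |A| = 5.
General bounds: 2|A| - 1 ≤ |A + A| ≤ |A|(|A|+1)/2, i.e. 9 ≤ |A + A| ≤ 15.
Lower bound 2|A|-1 is attained iff A is an arithmetic progression.
Enumerate sums a + a' for a ≤ a' (symmetric, so this suffices):
a = -1: -1+-1=-2, -1+1=0, -1+2=1, -1+4=3, -1+6=5
a = 1: 1+1=2, 1+2=3, 1+4=5, 1+6=7
a = 2: 2+2=4, 2+4=6, 2+6=8
a = 4: 4+4=8, 4+6=10
a = 6: 6+6=12
Distinct sums: {-2, 0, 1, 2, 3, 4, 5, 6, 7, 8, 10, 12}
|A + A| = 12

|A + A| = 12


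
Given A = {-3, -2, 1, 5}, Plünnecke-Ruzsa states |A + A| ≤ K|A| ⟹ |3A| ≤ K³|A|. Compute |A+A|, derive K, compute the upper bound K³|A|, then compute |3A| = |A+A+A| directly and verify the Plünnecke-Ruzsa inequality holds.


|A| = 4.
Step 1: Compute A + A by enumerating all 16 pairs.
A + A = {-6, -5, -4, -2, -1, 2, 3, 6, 10}, so |A + A| = 9.
Step 2: Doubling constant K = |A + A|/|A| = 9/4 = 9/4 ≈ 2.2500.
Step 3: Plünnecke-Ruzsa gives |3A| ≤ K³·|A| = (2.2500)³ · 4 ≈ 45.5625.
Step 4: Compute 3A = A + A + A directly by enumerating all triples (a,b,c) ∈ A³; |3A| = 16.
Step 5: Check 16 ≤ 45.5625? Yes ✓.

K = 9/4, Plünnecke-Ruzsa bound K³|A| ≈ 45.5625, |3A| = 16, inequality holds.


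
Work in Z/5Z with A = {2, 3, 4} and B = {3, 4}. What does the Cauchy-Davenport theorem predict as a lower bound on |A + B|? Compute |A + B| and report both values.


Cauchy-Davenport: |A + B| ≥ min(p, |A| + |B| - 1) for A, B nonempty in Z/pZ.
|A| = 3, |B| = 2, p = 5.
CD lower bound = min(5, 3 + 2 - 1) = min(5, 4) = 4.
Compute A + B mod 5 directly:
a = 2: 2+3=0, 2+4=1
a = 3: 3+3=1, 3+4=2
a = 4: 4+3=2, 4+4=3
A + B = {0, 1, 2, 3}, so |A + B| = 4.
Verify: 4 ≥ 4? Yes ✓.

CD lower bound = 4, actual |A + B| = 4.


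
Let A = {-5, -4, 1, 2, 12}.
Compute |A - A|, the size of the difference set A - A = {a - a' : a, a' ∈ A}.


A - A = {a - a' : a, a' ∈ A}; |A| = 5.
Bounds: 2|A|-1 ≤ |A - A| ≤ |A|² - |A| + 1, i.e. 9 ≤ |A - A| ≤ 21.
Note: 0 ∈ A - A always (from a - a). The set is symmetric: if d ∈ A - A then -d ∈ A - A.
Enumerate nonzero differences d = a - a' with a > a' (then include -d):
Positive differences: {1, 5, 6, 7, 10, 11, 16, 17}
Full difference set: {0} ∪ (positive diffs) ∪ (negative diffs).
|A - A| = 1 + 2·8 = 17 (matches direct enumeration: 17).

|A - A| = 17


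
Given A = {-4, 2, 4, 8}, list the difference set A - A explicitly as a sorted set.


A - A = {a - a' : a, a' ∈ A}.
Compute a - a' for each ordered pair (a, a'):
a = -4: -4--4=0, -4-2=-6, -4-4=-8, -4-8=-12
a = 2: 2--4=6, 2-2=0, 2-4=-2, 2-8=-6
a = 4: 4--4=8, 4-2=2, 4-4=0, 4-8=-4
a = 8: 8--4=12, 8-2=6, 8-4=4, 8-8=0
Collecting distinct values (and noting 0 appears from a-a):
A - A = {-12, -8, -6, -4, -2, 0, 2, 4, 6, 8, 12}
|A - A| = 11

A - A = {-12, -8, -6, -4, -2, 0, 2, 4, 6, 8, 12}


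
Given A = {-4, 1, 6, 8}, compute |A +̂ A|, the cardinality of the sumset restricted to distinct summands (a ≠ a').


Restricted sumset: A +̂ A = {a + a' : a ∈ A, a' ∈ A, a ≠ a'}.
Equivalently, take A + A and drop any sum 2a that is achievable ONLY as a + a for a ∈ A (i.e. sums representable only with equal summands).
Enumerate pairs (a, a') with a < a' (symmetric, so each unordered pair gives one sum; this covers all a ≠ a'):
  -4 + 1 = -3
  -4 + 6 = 2
  -4 + 8 = 4
  1 + 6 = 7
  1 + 8 = 9
  6 + 8 = 14
Collected distinct sums: {-3, 2, 4, 7, 9, 14}
|A +̂ A| = 6
(Reference bound: |A +̂ A| ≥ 2|A| - 3 for |A| ≥ 2, with |A| = 4 giving ≥ 5.)

|A +̂ A| = 6


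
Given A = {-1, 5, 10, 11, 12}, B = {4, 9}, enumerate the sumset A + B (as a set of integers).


A + B = {a + b : a ∈ A, b ∈ B}.
Enumerate all |A|·|B| = 5·2 = 10 pairs (a, b) and collect distinct sums.
a = -1: -1+4=3, -1+9=8
a = 5: 5+4=9, 5+9=14
a = 10: 10+4=14, 10+9=19
a = 11: 11+4=15, 11+9=20
a = 12: 12+4=16, 12+9=21
Collecting distinct sums: A + B = {3, 8, 9, 14, 15, 16, 19, 20, 21}
|A + B| = 9

A + B = {3, 8, 9, 14, 15, 16, 19, 20, 21}


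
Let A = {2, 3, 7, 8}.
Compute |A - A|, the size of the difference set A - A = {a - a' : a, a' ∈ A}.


A - A = {a - a' : a, a' ∈ A}; |A| = 4.
Bounds: 2|A|-1 ≤ |A - A| ≤ |A|² - |A| + 1, i.e. 7 ≤ |A - A| ≤ 13.
Note: 0 ∈ A - A always (from a - a). The set is symmetric: if d ∈ A - A then -d ∈ A - A.
Enumerate nonzero differences d = a - a' with a > a' (then include -d):
Positive differences: {1, 4, 5, 6}
Full difference set: {0} ∪ (positive diffs) ∪ (negative diffs).
|A - A| = 1 + 2·4 = 9 (matches direct enumeration: 9).

|A - A| = 9


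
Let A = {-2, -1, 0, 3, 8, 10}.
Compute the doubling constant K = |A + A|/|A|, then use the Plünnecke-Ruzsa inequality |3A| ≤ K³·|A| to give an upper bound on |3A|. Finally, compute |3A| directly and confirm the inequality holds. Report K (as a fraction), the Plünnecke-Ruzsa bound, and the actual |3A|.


|A| = 6.
Step 1: Compute A + A by enumerating all 36 pairs.
A + A = {-4, -3, -2, -1, 0, 1, 2, 3, 6, 7, 8, 9, 10, 11, 13, 16, 18, 20}, so |A + A| = 18.
Step 2: Doubling constant K = |A + A|/|A| = 18/6 = 18/6 ≈ 3.0000.
Step 3: Plünnecke-Ruzsa gives |3A| ≤ K³·|A| = (3.0000)³ · 6 ≈ 162.0000.
Step 4: Compute 3A = A + A + A directly by enumerating all triples (a,b,c) ∈ A³; |3A| = 33.
Step 5: Check 33 ≤ 162.0000? Yes ✓.

K = 18/6, Plünnecke-Ruzsa bound K³|A| ≈ 162.0000, |3A| = 33, inequality holds.


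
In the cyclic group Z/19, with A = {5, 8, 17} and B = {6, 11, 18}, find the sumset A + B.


Work in Z/19Z: reduce every sum a + b modulo 19.
Enumerate all 9 pairs:
a = 5: 5+6=11, 5+11=16, 5+18=4
a = 8: 8+6=14, 8+11=0, 8+18=7
a = 17: 17+6=4, 17+11=9, 17+18=16
Distinct residues collected: {0, 4, 7, 9, 11, 14, 16}
|A + B| = 7 (out of 19 total residues).

A + B = {0, 4, 7, 9, 11, 14, 16}


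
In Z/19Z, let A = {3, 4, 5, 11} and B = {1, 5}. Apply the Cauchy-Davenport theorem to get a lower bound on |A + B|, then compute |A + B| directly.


Cauchy-Davenport: |A + B| ≥ min(p, |A| + |B| - 1) for A, B nonempty in Z/pZ.
|A| = 4, |B| = 2, p = 19.
CD lower bound = min(19, 4 + 2 - 1) = min(19, 5) = 5.
Compute A + B mod 19 directly:
a = 3: 3+1=4, 3+5=8
a = 4: 4+1=5, 4+5=9
a = 5: 5+1=6, 5+5=10
a = 11: 11+1=12, 11+5=16
A + B = {4, 5, 6, 8, 9, 10, 12, 16}, so |A + B| = 8.
Verify: 8 ≥ 5? Yes ✓.

CD lower bound = 5, actual |A + B| = 8.


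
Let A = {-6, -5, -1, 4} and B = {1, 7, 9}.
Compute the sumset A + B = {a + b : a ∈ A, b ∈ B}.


A + B = {a + b : a ∈ A, b ∈ B}.
Enumerate all |A|·|B| = 4·3 = 12 pairs (a, b) and collect distinct sums.
a = -6: -6+1=-5, -6+7=1, -6+9=3
a = -5: -5+1=-4, -5+7=2, -5+9=4
a = -1: -1+1=0, -1+7=6, -1+9=8
a = 4: 4+1=5, 4+7=11, 4+9=13
Collecting distinct sums: A + B = {-5, -4, 0, 1, 2, 3, 4, 5, 6, 8, 11, 13}
|A + B| = 12

A + B = {-5, -4, 0, 1, 2, 3, 4, 5, 6, 8, 11, 13}


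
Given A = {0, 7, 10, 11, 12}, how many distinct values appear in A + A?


A + A = {a + a' : a, a' ∈ A}; |A| = 5.
General bounds: 2|A| - 1 ≤ |A + A| ≤ |A|(|A|+1)/2, i.e. 9 ≤ |A + A| ≤ 15.
Lower bound 2|A|-1 is attained iff A is an arithmetic progression.
Enumerate sums a + a' for a ≤ a' (symmetric, so this suffices):
a = 0: 0+0=0, 0+7=7, 0+10=10, 0+11=11, 0+12=12
a = 7: 7+7=14, 7+10=17, 7+11=18, 7+12=19
a = 10: 10+10=20, 10+11=21, 10+12=22
a = 11: 11+11=22, 11+12=23
a = 12: 12+12=24
Distinct sums: {0, 7, 10, 11, 12, 14, 17, 18, 19, 20, 21, 22, 23, 24}
|A + A| = 14

|A + A| = 14


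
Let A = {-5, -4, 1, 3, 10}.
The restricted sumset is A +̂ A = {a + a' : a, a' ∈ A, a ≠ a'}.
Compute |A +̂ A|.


Restricted sumset: A +̂ A = {a + a' : a ∈ A, a' ∈ A, a ≠ a'}.
Equivalently, take A + A and drop any sum 2a that is achievable ONLY as a + a for a ∈ A (i.e. sums representable only with equal summands).
Enumerate pairs (a, a') with a < a' (symmetric, so each unordered pair gives one sum; this covers all a ≠ a'):
  -5 + -4 = -9
  -5 + 1 = -4
  -5 + 3 = -2
  -5 + 10 = 5
  -4 + 1 = -3
  -4 + 3 = -1
  -4 + 10 = 6
  1 + 3 = 4
  1 + 10 = 11
  3 + 10 = 13
Collected distinct sums: {-9, -4, -3, -2, -1, 4, 5, 6, 11, 13}
|A +̂ A| = 10
(Reference bound: |A +̂ A| ≥ 2|A| - 3 for |A| ≥ 2, with |A| = 5 giving ≥ 7.)

|A +̂ A| = 10


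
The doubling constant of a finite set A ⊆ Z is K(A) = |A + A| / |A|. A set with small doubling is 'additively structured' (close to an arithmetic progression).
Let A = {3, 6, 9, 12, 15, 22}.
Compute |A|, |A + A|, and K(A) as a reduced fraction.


|A| = 6.
Compute A + A by enumerating all 36 pairs.
A + A = {6, 9, 12, 15, 18, 21, 24, 25, 27, 28, 30, 31, 34, 37, 44}, so |A + A| = 15.
K = |A + A| / |A| = 15/6 = 5/2 ≈ 2.5000.
Reference: AP of size 6 gives K = 11/6 ≈ 1.8333; a fully generic set of size 6 gives K ≈ 3.5000.

|A| = 6, |A + A| = 15, K = 15/6 = 5/2.


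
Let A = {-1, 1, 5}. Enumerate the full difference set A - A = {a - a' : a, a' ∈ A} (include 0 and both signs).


A - A = {a - a' : a, a' ∈ A}.
Compute a - a' for each ordered pair (a, a'):
a = -1: -1--1=0, -1-1=-2, -1-5=-6
a = 1: 1--1=2, 1-1=0, 1-5=-4
a = 5: 5--1=6, 5-1=4, 5-5=0
Collecting distinct values (and noting 0 appears from a-a):
A - A = {-6, -4, -2, 0, 2, 4, 6}
|A - A| = 7

A - A = {-6, -4, -2, 0, 2, 4, 6}


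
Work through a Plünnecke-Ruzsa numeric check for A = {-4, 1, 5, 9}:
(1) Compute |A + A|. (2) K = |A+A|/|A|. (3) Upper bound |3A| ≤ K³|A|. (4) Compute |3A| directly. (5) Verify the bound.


|A| = 4.
Step 1: Compute A + A by enumerating all 16 pairs.
A + A = {-8, -3, 1, 2, 5, 6, 10, 14, 18}, so |A + A| = 9.
Step 2: Doubling constant K = |A + A|/|A| = 9/4 = 9/4 ≈ 2.2500.
Step 3: Plünnecke-Ruzsa gives |3A| ≤ K³·|A| = (2.2500)³ · 4 ≈ 45.5625.
Step 4: Compute 3A = A + A + A directly by enumerating all triples (a,b,c) ∈ A³; |3A| = 16.
Step 5: Check 16 ≤ 45.5625? Yes ✓.

K = 9/4, Plünnecke-Ruzsa bound K³|A| ≈ 45.5625, |3A| = 16, inequality holds.


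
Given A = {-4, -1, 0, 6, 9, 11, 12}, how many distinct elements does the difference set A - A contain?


A - A = {a - a' : a, a' ∈ A}; |A| = 7.
Bounds: 2|A|-1 ≤ |A - A| ≤ |A|² - |A| + 1, i.e. 13 ≤ |A - A| ≤ 43.
Note: 0 ∈ A - A always (from a - a). The set is symmetric: if d ∈ A - A then -d ∈ A - A.
Enumerate nonzero differences d = a - a' with a > a' (then include -d):
Positive differences: {1, 2, 3, 4, 5, 6, 7, 9, 10, 11, 12, 13, 15, 16}
Full difference set: {0} ∪ (positive diffs) ∪ (negative diffs).
|A - A| = 1 + 2·14 = 29 (matches direct enumeration: 29).

|A - A| = 29


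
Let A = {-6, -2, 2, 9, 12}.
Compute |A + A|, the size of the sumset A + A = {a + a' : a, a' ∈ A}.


A + A = {a + a' : a, a' ∈ A}; |A| = 5.
General bounds: 2|A| - 1 ≤ |A + A| ≤ |A|(|A|+1)/2, i.e. 9 ≤ |A + A| ≤ 15.
Lower bound 2|A|-1 is attained iff A is an arithmetic progression.
Enumerate sums a + a' for a ≤ a' (symmetric, so this suffices):
a = -6: -6+-6=-12, -6+-2=-8, -6+2=-4, -6+9=3, -6+12=6
a = -2: -2+-2=-4, -2+2=0, -2+9=7, -2+12=10
a = 2: 2+2=4, 2+9=11, 2+12=14
a = 9: 9+9=18, 9+12=21
a = 12: 12+12=24
Distinct sums: {-12, -8, -4, 0, 3, 4, 6, 7, 10, 11, 14, 18, 21, 24}
|A + A| = 14

|A + A| = 14


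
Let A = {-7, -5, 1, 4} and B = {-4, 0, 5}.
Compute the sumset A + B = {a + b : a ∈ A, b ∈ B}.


A + B = {a + b : a ∈ A, b ∈ B}.
Enumerate all |A|·|B| = 4·3 = 12 pairs (a, b) and collect distinct sums.
a = -7: -7+-4=-11, -7+0=-7, -7+5=-2
a = -5: -5+-4=-9, -5+0=-5, -5+5=0
a = 1: 1+-4=-3, 1+0=1, 1+5=6
a = 4: 4+-4=0, 4+0=4, 4+5=9
Collecting distinct sums: A + B = {-11, -9, -7, -5, -3, -2, 0, 1, 4, 6, 9}
|A + B| = 11

A + B = {-11, -9, -7, -5, -3, -2, 0, 1, 4, 6, 9}


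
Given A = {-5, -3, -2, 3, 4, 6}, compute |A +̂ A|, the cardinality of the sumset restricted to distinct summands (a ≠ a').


Restricted sumset: A +̂ A = {a + a' : a ∈ A, a' ∈ A, a ≠ a'}.
Equivalently, take A + A and drop any sum 2a that is achievable ONLY as a + a for a ∈ A (i.e. sums representable only with equal summands).
Enumerate pairs (a, a') with a < a' (symmetric, so each unordered pair gives one sum; this covers all a ≠ a'):
  -5 + -3 = -8
  -5 + -2 = -7
  -5 + 3 = -2
  -5 + 4 = -1
  -5 + 6 = 1
  -3 + -2 = -5
  -3 + 3 = 0
  -3 + 4 = 1
  -3 + 6 = 3
  -2 + 3 = 1
  -2 + 4 = 2
  -2 + 6 = 4
  3 + 4 = 7
  3 + 6 = 9
  4 + 6 = 10
Collected distinct sums: {-8, -7, -5, -2, -1, 0, 1, 2, 3, 4, 7, 9, 10}
|A +̂ A| = 13
(Reference bound: |A +̂ A| ≥ 2|A| - 3 for |A| ≥ 2, with |A| = 6 giving ≥ 9.)

|A +̂ A| = 13


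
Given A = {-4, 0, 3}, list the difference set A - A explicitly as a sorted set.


A - A = {a - a' : a, a' ∈ A}.
Compute a - a' for each ordered pair (a, a'):
a = -4: -4--4=0, -4-0=-4, -4-3=-7
a = 0: 0--4=4, 0-0=0, 0-3=-3
a = 3: 3--4=7, 3-0=3, 3-3=0
Collecting distinct values (and noting 0 appears from a-a):
A - A = {-7, -4, -3, 0, 3, 4, 7}
|A - A| = 7

A - A = {-7, -4, -3, 0, 3, 4, 7}


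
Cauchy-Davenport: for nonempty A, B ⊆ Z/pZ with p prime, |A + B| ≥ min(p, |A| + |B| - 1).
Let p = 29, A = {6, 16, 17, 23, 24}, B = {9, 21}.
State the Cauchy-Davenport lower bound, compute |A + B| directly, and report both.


Cauchy-Davenport: |A + B| ≥ min(p, |A| + |B| - 1) for A, B nonempty in Z/pZ.
|A| = 5, |B| = 2, p = 29.
CD lower bound = min(29, 5 + 2 - 1) = min(29, 6) = 6.
Compute A + B mod 29 directly:
a = 6: 6+9=15, 6+21=27
a = 16: 16+9=25, 16+21=8
a = 17: 17+9=26, 17+21=9
a = 23: 23+9=3, 23+21=15
a = 24: 24+9=4, 24+21=16
A + B = {3, 4, 8, 9, 15, 16, 25, 26, 27}, so |A + B| = 9.
Verify: 9 ≥ 6? Yes ✓.

CD lower bound = 6, actual |A + B| = 9.


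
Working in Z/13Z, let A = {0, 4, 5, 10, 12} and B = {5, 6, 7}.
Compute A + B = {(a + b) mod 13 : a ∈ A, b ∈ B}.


Work in Z/13Z: reduce every sum a + b modulo 13.
Enumerate all 15 pairs:
a = 0: 0+5=5, 0+6=6, 0+7=7
a = 4: 4+5=9, 4+6=10, 4+7=11
a = 5: 5+5=10, 5+6=11, 5+7=12
a = 10: 10+5=2, 10+6=3, 10+7=4
a = 12: 12+5=4, 12+6=5, 12+7=6
Distinct residues collected: {2, 3, 4, 5, 6, 7, 9, 10, 11, 12}
|A + B| = 10 (out of 13 total residues).

A + B = {2, 3, 4, 5, 6, 7, 9, 10, 11, 12}


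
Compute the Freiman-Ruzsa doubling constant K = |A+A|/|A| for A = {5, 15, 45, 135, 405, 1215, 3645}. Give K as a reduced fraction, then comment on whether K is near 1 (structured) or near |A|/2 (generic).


|A| = 7.
Compute A + A by enumerating all 49 pairs.
A + A = {10, 20, 30, 50, 60, 90, 140, 150, 180, 270, 410, 420, 450, 540, 810, 1220, 1230, 1260, 1350, 1620, 2430, 3650, 3660, 3690, 3780, 4050, 4860, 7290}, so |A + A| = 28.
K = |A + A| / |A| = 28/7 = 4/1 ≈ 4.0000.
Reference: AP of size 7 gives K = 13/7 ≈ 1.8571; a fully generic set of size 7 gives K ≈ 4.0000.

|A| = 7, |A + A| = 28, K = 28/7 = 4/1.


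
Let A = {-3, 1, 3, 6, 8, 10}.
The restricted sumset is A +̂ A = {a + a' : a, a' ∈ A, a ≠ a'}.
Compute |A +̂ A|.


Restricted sumset: A +̂ A = {a + a' : a ∈ A, a' ∈ A, a ≠ a'}.
Equivalently, take A + A and drop any sum 2a that is achievable ONLY as a + a for a ∈ A (i.e. sums representable only with equal summands).
Enumerate pairs (a, a') with a < a' (symmetric, so each unordered pair gives one sum; this covers all a ≠ a'):
  -3 + 1 = -2
  -3 + 3 = 0
  -3 + 6 = 3
  -3 + 8 = 5
  -3 + 10 = 7
  1 + 3 = 4
  1 + 6 = 7
  1 + 8 = 9
  1 + 10 = 11
  3 + 6 = 9
  3 + 8 = 11
  3 + 10 = 13
  6 + 8 = 14
  6 + 10 = 16
  8 + 10 = 18
Collected distinct sums: {-2, 0, 3, 4, 5, 7, 9, 11, 13, 14, 16, 18}
|A +̂ A| = 12
(Reference bound: |A +̂ A| ≥ 2|A| - 3 for |A| ≥ 2, with |A| = 6 giving ≥ 9.)

|A +̂ A| = 12


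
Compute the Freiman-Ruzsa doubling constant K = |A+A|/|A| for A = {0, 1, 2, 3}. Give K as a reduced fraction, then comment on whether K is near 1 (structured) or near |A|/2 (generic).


|A| = 4.
Compute A + A by enumerating all 16 pairs.
A + A = {0, 1, 2, 3, 4, 5, 6}, so |A + A| = 7.
K = |A + A| / |A| = 7/4 (already in lowest terms) ≈ 1.7500.
Reference: AP of size 4 gives K = 7/4 ≈ 1.7500; a fully generic set of size 4 gives K ≈ 2.5000.

|A| = 4, |A + A| = 7, K = 7/4.


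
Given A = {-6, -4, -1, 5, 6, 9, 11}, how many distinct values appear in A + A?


A + A = {a + a' : a, a' ∈ A}; |A| = 7.
General bounds: 2|A| - 1 ≤ |A + A| ≤ |A|(|A|+1)/2, i.e. 13 ≤ |A + A| ≤ 28.
Lower bound 2|A|-1 is attained iff A is an arithmetic progression.
Enumerate sums a + a' for a ≤ a' (symmetric, so this suffices):
a = -6: -6+-6=-12, -6+-4=-10, -6+-1=-7, -6+5=-1, -6+6=0, -6+9=3, -6+11=5
a = -4: -4+-4=-8, -4+-1=-5, -4+5=1, -4+6=2, -4+9=5, -4+11=7
a = -1: -1+-1=-2, -1+5=4, -1+6=5, -1+9=8, -1+11=10
a = 5: 5+5=10, 5+6=11, 5+9=14, 5+11=16
a = 6: 6+6=12, 6+9=15, 6+11=17
a = 9: 9+9=18, 9+11=20
a = 11: 11+11=22
Distinct sums: {-12, -10, -8, -7, -5, -2, -1, 0, 1, 2, 3, 4, 5, 7, 8, 10, 11, 12, 14, 15, 16, 17, 18, 20, 22}
|A + A| = 25

|A + A| = 25


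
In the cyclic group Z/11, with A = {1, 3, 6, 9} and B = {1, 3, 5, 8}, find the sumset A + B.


Work in Z/11Z: reduce every sum a + b modulo 11.
Enumerate all 16 pairs:
a = 1: 1+1=2, 1+3=4, 1+5=6, 1+8=9
a = 3: 3+1=4, 3+3=6, 3+5=8, 3+8=0
a = 6: 6+1=7, 6+3=9, 6+5=0, 6+8=3
a = 9: 9+1=10, 9+3=1, 9+5=3, 9+8=6
Distinct residues collected: {0, 1, 2, 3, 4, 6, 7, 8, 9, 10}
|A + B| = 10 (out of 11 total residues).

A + B = {0, 1, 2, 3, 4, 6, 7, 8, 9, 10}


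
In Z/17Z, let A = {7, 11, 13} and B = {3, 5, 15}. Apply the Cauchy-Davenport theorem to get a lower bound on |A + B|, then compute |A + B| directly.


Cauchy-Davenport: |A + B| ≥ min(p, |A| + |B| - 1) for A, B nonempty in Z/pZ.
|A| = 3, |B| = 3, p = 17.
CD lower bound = min(17, 3 + 3 - 1) = min(17, 5) = 5.
Compute A + B mod 17 directly:
a = 7: 7+3=10, 7+5=12, 7+15=5
a = 11: 11+3=14, 11+5=16, 11+15=9
a = 13: 13+3=16, 13+5=1, 13+15=11
A + B = {1, 5, 9, 10, 11, 12, 14, 16}, so |A + B| = 8.
Verify: 8 ≥ 5? Yes ✓.

CD lower bound = 5, actual |A + B| = 8.


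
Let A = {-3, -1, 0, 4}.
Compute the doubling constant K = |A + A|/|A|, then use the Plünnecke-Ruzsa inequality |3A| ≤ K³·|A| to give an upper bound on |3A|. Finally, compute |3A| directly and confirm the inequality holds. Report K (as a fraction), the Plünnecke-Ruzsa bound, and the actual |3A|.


|A| = 4.
Step 1: Compute A + A by enumerating all 16 pairs.
A + A = {-6, -4, -3, -2, -1, 0, 1, 3, 4, 8}, so |A + A| = 10.
Step 2: Doubling constant K = |A + A|/|A| = 10/4 = 10/4 ≈ 2.5000.
Step 3: Plünnecke-Ruzsa gives |3A| ≤ K³·|A| = (2.5000)³ · 4 ≈ 62.5000.
Step 4: Compute 3A = A + A + A directly by enumerating all triples (a,b,c) ∈ A³; |3A| = 17.
Step 5: Check 17 ≤ 62.5000? Yes ✓.

K = 10/4, Plünnecke-Ruzsa bound K³|A| ≈ 62.5000, |3A| = 17, inequality holds.


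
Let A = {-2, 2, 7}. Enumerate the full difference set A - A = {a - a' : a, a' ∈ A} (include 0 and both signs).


A - A = {a - a' : a, a' ∈ A}.
Compute a - a' for each ordered pair (a, a'):
a = -2: -2--2=0, -2-2=-4, -2-7=-9
a = 2: 2--2=4, 2-2=0, 2-7=-5
a = 7: 7--2=9, 7-2=5, 7-7=0
Collecting distinct values (and noting 0 appears from a-a):
A - A = {-9, -5, -4, 0, 4, 5, 9}
|A - A| = 7

A - A = {-9, -5, -4, 0, 4, 5, 9}


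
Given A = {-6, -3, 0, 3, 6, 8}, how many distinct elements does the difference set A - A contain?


A - A = {a - a' : a, a' ∈ A}; |A| = 6.
Bounds: 2|A|-1 ≤ |A - A| ≤ |A|² - |A| + 1, i.e. 11 ≤ |A - A| ≤ 31.
Note: 0 ∈ A - A always (from a - a). The set is symmetric: if d ∈ A - A then -d ∈ A - A.
Enumerate nonzero differences d = a - a' with a > a' (then include -d):
Positive differences: {2, 3, 5, 6, 8, 9, 11, 12, 14}
Full difference set: {0} ∪ (positive diffs) ∪ (negative diffs).
|A - A| = 1 + 2·9 = 19 (matches direct enumeration: 19).

|A - A| = 19


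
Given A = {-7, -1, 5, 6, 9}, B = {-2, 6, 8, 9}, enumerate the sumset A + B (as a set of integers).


A + B = {a + b : a ∈ A, b ∈ B}.
Enumerate all |A|·|B| = 5·4 = 20 pairs (a, b) and collect distinct sums.
a = -7: -7+-2=-9, -7+6=-1, -7+8=1, -7+9=2
a = -1: -1+-2=-3, -1+6=5, -1+8=7, -1+9=8
a = 5: 5+-2=3, 5+6=11, 5+8=13, 5+9=14
a = 6: 6+-2=4, 6+6=12, 6+8=14, 6+9=15
a = 9: 9+-2=7, 9+6=15, 9+8=17, 9+9=18
Collecting distinct sums: A + B = {-9, -3, -1, 1, 2, 3, 4, 5, 7, 8, 11, 12, 13, 14, 15, 17, 18}
|A + B| = 17

A + B = {-9, -3, -1, 1, 2, 3, 4, 5, 7, 8, 11, 12, 13, 14, 15, 17, 18}


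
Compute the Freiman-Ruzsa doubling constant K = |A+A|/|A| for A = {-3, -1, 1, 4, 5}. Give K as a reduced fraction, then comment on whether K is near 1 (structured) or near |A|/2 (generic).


|A| = 5.
Compute A + A by enumerating all 25 pairs.
A + A = {-6, -4, -2, 0, 1, 2, 3, 4, 5, 6, 8, 9, 10}, so |A + A| = 13.
K = |A + A| / |A| = 13/5 (already in lowest terms) ≈ 2.6000.
Reference: AP of size 5 gives K = 9/5 ≈ 1.8000; a fully generic set of size 5 gives K ≈ 3.0000.

|A| = 5, |A + A| = 13, K = 13/5.


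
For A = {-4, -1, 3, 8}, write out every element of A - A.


A - A = {a - a' : a, a' ∈ A}.
Compute a - a' for each ordered pair (a, a'):
a = -4: -4--4=0, -4--1=-3, -4-3=-7, -4-8=-12
a = -1: -1--4=3, -1--1=0, -1-3=-4, -1-8=-9
a = 3: 3--4=7, 3--1=4, 3-3=0, 3-8=-5
a = 8: 8--4=12, 8--1=9, 8-3=5, 8-8=0
Collecting distinct values (and noting 0 appears from a-a):
A - A = {-12, -9, -7, -5, -4, -3, 0, 3, 4, 5, 7, 9, 12}
|A - A| = 13

A - A = {-12, -9, -7, -5, -4, -3, 0, 3, 4, 5, 7, 9, 12}


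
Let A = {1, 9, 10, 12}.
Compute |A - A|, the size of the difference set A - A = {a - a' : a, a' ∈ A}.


A - A = {a - a' : a, a' ∈ A}; |A| = 4.
Bounds: 2|A|-1 ≤ |A - A| ≤ |A|² - |A| + 1, i.e. 7 ≤ |A - A| ≤ 13.
Note: 0 ∈ A - A always (from a - a). The set is symmetric: if d ∈ A - A then -d ∈ A - A.
Enumerate nonzero differences d = a - a' with a > a' (then include -d):
Positive differences: {1, 2, 3, 8, 9, 11}
Full difference set: {0} ∪ (positive diffs) ∪ (negative diffs).
|A - A| = 1 + 2·6 = 13 (matches direct enumeration: 13).

|A - A| = 13


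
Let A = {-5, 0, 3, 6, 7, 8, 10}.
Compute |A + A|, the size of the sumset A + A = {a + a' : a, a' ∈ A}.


A + A = {a + a' : a, a' ∈ A}; |A| = 7.
General bounds: 2|A| - 1 ≤ |A + A| ≤ |A|(|A|+1)/2, i.e. 13 ≤ |A + A| ≤ 28.
Lower bound 2|A|-1 is attained iff A is an arithmetic progression.
Enumerate sums a + a' for a ≤ a' (symmetric, so this suffices):
a = -5: -5+-5=-10, -5+0=-5, -5+3=-2, -5+6=1, -5+7=2, -5+8=3, -5+10=5
a = 0: 0+0=0, 0+3=3, 0+6=6, 0+7=7, 0+8=8, 0+10=10
a = 3: 3+3=6, 3+6=9, 3+7=10, 3+8=11, 3+10=13
a = 6: 6+6=12, 6+7=13, 6+8=14, 6+10=16
a = 7: 7+7=14, 7+8=15, 7+10=17
a = 8: 8+8=16, 8+10=18
a = 10: 10+10=20
Distinct sums: {-10, -5, -2, 0, 1, 2, 3, 5, 6, 7, 8, 9, 10, 11, 12, 13, 14, 15, 16, 17, 18, 20}
|A + A| = 22

|A + A| = 22


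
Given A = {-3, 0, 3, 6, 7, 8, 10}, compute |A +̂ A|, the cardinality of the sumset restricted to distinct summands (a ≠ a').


Restricted sumset: A +̂ A = {a + a' : a ∈ A, a' ∈ A, a ≠ a'}.
Equivalently, take A + A and drop any sum 2a that is achievable ONLY as a + a for a ∈ A (i.e. sums representable only with equal summands).
Enumerate pairs (a, a') with a < a' (symmetric, so each unordered pair gives one sum; this covers all a ≠ a'):
  -3 + 0 = -3
  -3 + 3 = 0
  -3 + 6 = 3
  -3 + 7 = 4
  -3 + 8 = 5
  -3 + 10 = 7
  0 + 3 = 3
  0 + 6 = 6
  0 + 7 = 7
  0 + 8 = 8
  0 + 10 = 10
  3 + 6 = 9
  3 + 7 = 10
  3 + 8 = 11
  3 + 10 = 13
  6 + 7 = 13
  6 + 8 = 14
  6 + 10 = 16
  7 + 8 = 15
  7 + 10 = 17
  8 + 10 = 18
Collected distinct sums: {-3, 0, 3, 4, 5, 6, 7, 8, 9, 10, 11, 13, 14, 15, 16, 17, 18}
|A +̂ A| = 17
(Reference bound: |A +̂ A| ≥ 2|A| - 3 for |A| ≥ 2, with |A| = 7 giving ≥ 11.)

|A +̂ A| = 17


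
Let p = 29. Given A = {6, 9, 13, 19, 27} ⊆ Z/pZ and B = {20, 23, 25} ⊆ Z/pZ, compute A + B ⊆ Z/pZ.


Work in Z/29Z: reduce every sum a + b modulo 29.
Enumerate all 15 pairs:
a = 6: 6+20=26, 6+23=0, 6+25=2
a = 9: 9+20=0, 9+23=3, 9+25=5
a = 13: 13+20=4, 13+23=7, 13+25=9
a = 19: 19+20=10, 19+23=13, 19+25=15
a = 27: 27+20=18, 27+23=21, 27+25=23
Distinct residues collected: {0, 2, 3, 4, 5, 7, 9, 10, 13, 15, 18, 21, 23, 26}
|A + B| = 14 (out of 29 total residues).

A + B = {0, 2, 3, 4, 5, 7, 9, 10, 13, 15, 18, 21, 23, 26}


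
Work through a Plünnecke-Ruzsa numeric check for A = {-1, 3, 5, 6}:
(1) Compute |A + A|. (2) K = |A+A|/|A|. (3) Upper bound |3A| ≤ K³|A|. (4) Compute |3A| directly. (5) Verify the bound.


|A| = 4.
Step 1: Compute A + A by enumerating all 16 pairs.
A + A = {-2, 2, 4, 5, 6, 8, 9, 10, 11, 12}, so |A + A| = 10.
Step 2: Doubling constant K = |A + A|/|A| = 10/4 = 10/4 ≈ 2.5000.
Step 3: Plünnecke-Ruzsa gives |3A| ≤ K³·|A| = (2.5000)³ · 4 ≈ 62.5000.
Step 4: Compute 3A = A + A + A directly by enumerating all triples (a,b,c) ∈ A³; |3A| = 17.
Step 5: Check 17 ≤ 62.5000? Yes ✓.

K = 10/4, Plünnecke-Ruzsa bound K³|A| ≈ 62.5000, |3A| = 17, inequality holds.


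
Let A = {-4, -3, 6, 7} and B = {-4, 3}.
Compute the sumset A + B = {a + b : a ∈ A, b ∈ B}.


A + B = {a + b : a ∈ A, b ∈ B}.
Enumerate all |A|·|B| = 4·2 = 8 pairs (a, b) and collect distinct sums.
a = -4: -4+-4=-8, -4+3=-1
a = -3: -3+-4=-7, -3+3=0
a = 6: 6+-4=2, 6+3=9
a = 7: 7+-4=3, 7+3=10
Collecting distinct sums: A + B = {-8, -7, -1, 0, 2, 3, 9, 10}
|A + B| = 8

A + B = {-8, -7, -1, 0, 2, 3, 9, 10}


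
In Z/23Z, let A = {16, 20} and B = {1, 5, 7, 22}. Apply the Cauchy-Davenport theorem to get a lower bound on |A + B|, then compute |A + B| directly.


Cauchy-Davenport: |A + B| ≥ min(p, |A| + |B| - 1) for A, B nonempty in Z/pZ.
|A| = 2, |B| = 4, p = 23.
CD lower bound = min(23, 2 + 4 - 1) = min(23, 5) = 5.
Compute A + B mod 23 directly:
a = 16: 16+1=17, 16+5=21, 16+7=0, 16+22=15
a = 20: 20+1=21, 20+5=2, 20+7=4, 20+22=19
A + B = {0, 2, 4, 15, 17, 19, 21}, so |A + B| = 7.
Verify: 7 ≥ 5? Yes ✓.

CD lower bound = 5, actual |A + B| = 7.


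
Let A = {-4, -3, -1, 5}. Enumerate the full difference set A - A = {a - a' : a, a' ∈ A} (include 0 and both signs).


A - A = {a - a' : a, a' ∈ A}.
Compute a - a' for each ordered pair (a, a'):
a = -4: -4--4=0, -4--3=-1, -4--1=-3, -4-5=-9
a = -3: -3--4=1, -3--3=0, -3--1=-2, -3-5=-8
a = -1: -1--4=3, -1--3=2, -1--1=0, -1-5=-6
a = 5: 5--4=9, 5--3=8, 5--1=6, 5-5=0
Collecting distinct values (and noting 0 appears from a-a):
A - A = {-9, -8, -6, -3, -2, -1, 0, 1, 2, 3, 6, 8, 9}
|A - A| = 13

A - A = {-9, -8, -6, -3, -2, -1, 0, 1, 2, 3, 6, 8, 9}


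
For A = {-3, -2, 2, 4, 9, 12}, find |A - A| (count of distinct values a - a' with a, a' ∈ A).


A - A = {a - a' : a, a' ∈ A}; |A| = 6.
Bounds: 2|A|-1 ≤ |A - A| ≤ |A|² - |A| + 1, i.e. 11 ≤ |A - A| ≤ 31.
Note: 0 ∈ A - A always (from a - a). The set is symmetric: if d ∈ A - A then -d ∈ A - A.
Enumerate nonzero differences d = a - a' with a > a' (then include -d):
Positive differences: {1, 2, 3, 4, 5, 6, 7, 8, 10, 11, 12, 14, 15}
Full difference set: {0} ∪ (positive diffs) ∪ (negative diffs).
|A - A| = 1 + 2·13 = 27 (matches direct enumeration: 27).

|A - A| = 27


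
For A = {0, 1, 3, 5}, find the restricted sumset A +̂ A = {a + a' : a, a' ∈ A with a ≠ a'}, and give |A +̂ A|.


Restricted sumset: A +̂ A = {a + a' : a ∈ A, a' ∈ A, a ≠ a'}.
Equivalently, take A + A and drop any sum 2a that is achievable ONLY as a + a for a ∈ A (i.e. sums representable only with equal summands).
Enumerate pairs (a, a') with a < a' (symmetric, so each unordered pair gives one sum; this covers all a ≠ a'):
  0 + 1 = 1
  0 + 3 = 3
  0 + 5 = 5
  1 + 3 = 4
  1 + 5 = 6
  3 + 5 = 8
Collected distinct sums: {1, 3, 4, 5, 6, 8}
|A +̂ A| = 6
(Reference bound: |A +̂ A| ≥ 2|A| - 3 for |A| ≥ 2, with |A| = 4 giving ≥ 5.)

|A +̂ A| = 6


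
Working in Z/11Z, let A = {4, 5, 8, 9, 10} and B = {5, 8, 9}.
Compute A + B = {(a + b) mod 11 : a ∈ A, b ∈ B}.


Work in Z/11Z: reduce every sum a + b modulo 11.
Enumerate all 15 pairs:
a = 4: 4+5=9, 4+8=1, 4+9=2
a = 5: 5+5=10, 5+8=2, 5+9=3
a = 8: 8+5=2, 8+8=5, 8+9=6
a = 9: 9+5=3, 9+8=6, 9+9=7
a = 10: 10+5=4, 10+8=7, 10+9=8
Distinct residues collected: {1, 2, 3, 4, 5, 6, 7, 8, 9, 10}
|A + B| = 10 (out of 11 total residues).

A + B = {1, 2, 3, 4, 5, 6, 7, 8, 9, 10}


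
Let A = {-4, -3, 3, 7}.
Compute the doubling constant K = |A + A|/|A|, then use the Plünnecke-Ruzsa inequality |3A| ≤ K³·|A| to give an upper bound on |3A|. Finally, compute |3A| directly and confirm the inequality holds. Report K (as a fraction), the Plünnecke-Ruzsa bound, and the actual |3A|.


|A| = 4.
Step 1: Compute A + A by enumerating all 16 pairs.
A + A = {-8, -7, -6, -1, 0, 3, 4, 6, 10, 14}, so |A + A| = 10.
Step 2: Doubling constant K = |A + A|/|A| = 10/4 = 10/4 ≈ 2.5000.
Step 3: Plünnecke-Ruzsa gives |3A| ≤ K³·|A| = (2.5000)³ · 4 ≈ 62.5000.
Step 4: Compute 3A = A + A + A directly by enumerating all triples (a,b,c) ∈ A³; |3A| = 20.
Step 5: Check 20 ≤ 62.5000? Yes ✓.

K = 10/4, Plünnecke-Ruzsa bound K³|A| ≈ 62.5000, |3A| = 20, inequality holds.


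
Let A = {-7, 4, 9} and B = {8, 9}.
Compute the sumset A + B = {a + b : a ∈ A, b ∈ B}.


A + B = {a + b : a ∈ A, b ∈ B}.
Enumerate all |A|·|B| = 3·2 = 6 pairs (a, b) and collect distinct sums.
a = -7: -7+8=1, -7+9=2
a = 4: 4+8=12, 4+9=13
a = 9: 9+8=17, 9+9=18
Collecting distinct sums: A + B = {1, 2, 12, 13, 17, 18}
|A + B| = 6

A + B = {1, 2, 12, 13, 17, 18}


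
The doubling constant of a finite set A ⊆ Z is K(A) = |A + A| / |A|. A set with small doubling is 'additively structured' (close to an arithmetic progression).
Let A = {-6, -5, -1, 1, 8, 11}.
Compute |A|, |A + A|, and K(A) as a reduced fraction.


|A| = 6.
Compute A + A by enumerating all 36 pairs.
A + A = {-12, -11, -10, -7, -6, -5, -4, -2, 0, 2, 3, 5, 6, 7, 9, 10, 12, 16, 19, 22}, so |A + A| = 20.
K = |A + A| / |A| = 20/6 = 10/3 ≈ 3.3333.
Reference: AP of size 6 gives K = 11/6 ≈ 1.8333; a fully generic set of size 6 gives K ≈ 3.5000.

|A| = 6, |A + A| = 20, K = 20/6 = 10/3.


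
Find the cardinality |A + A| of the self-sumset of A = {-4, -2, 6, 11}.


A + A = {a + a' : a, a' ∈ A}; |A| = 4.
General bounds: 2|A| - 1 ≤ |A + A| ≤ |A|(|A|+1)/2, i.e. 7 ≤ |A + A| ≤ 10.
Lower bound 2|A|-1 is attained iff A is an arithmetic progression.
Enumerate sums a + a' for a ≤ a' (symmetric, so this suffices):
a = -4: -4+-4=-8, -4+-2=-6, -4+6=2, -4+11=7
a = -2: -2+-2=-4, -2+6=4, -2+11=9
a = 6: 6+6=12, 6+11=17
a = 11: 11+11=22
Distinct sums: {-8, -6, -4, 2, 4, 7, 9, 12, 17, 22}
|A + A| = 10

|A + A| = 10
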